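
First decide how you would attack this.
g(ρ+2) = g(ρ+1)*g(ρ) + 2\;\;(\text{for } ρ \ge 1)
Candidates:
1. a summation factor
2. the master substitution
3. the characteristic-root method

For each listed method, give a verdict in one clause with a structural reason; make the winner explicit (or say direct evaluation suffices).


Technique: no special technique — nonlinear feedback in the recursion rules out every root- or factor-based technique.
- a summation factor: no summation factor applies — the rule is not linear in the sequence values.
- the master substitution: there is no divide-the-index recursive argument.
- the characteristic-root method: the recursion is nonlinear in the sequence values, so no linear-modes ansatz applies.


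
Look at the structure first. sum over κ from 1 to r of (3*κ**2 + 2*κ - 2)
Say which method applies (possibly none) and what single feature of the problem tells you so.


Diagnosis: no special technique — every summand is a constant multiple of a power of κ — apply the standard power-sum identities one degree at a time.


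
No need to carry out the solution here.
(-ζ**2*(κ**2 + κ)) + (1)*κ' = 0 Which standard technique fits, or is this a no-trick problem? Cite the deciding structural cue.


Technique: separation of variables — solved for the derivative, the right side factors as ζ**2 times κ**2 + κ — all ζ-dependence separates from all κ-dependence. This doubles as a Bernoulli equation in the unknown as written; dividing and integrating works on it directly.


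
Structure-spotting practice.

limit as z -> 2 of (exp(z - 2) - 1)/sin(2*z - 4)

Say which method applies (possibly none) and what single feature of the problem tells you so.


Diagnosis: l'Hôpital's rule (0/0) — numerator and denominator both vanish at 2 — a genuine 0/0 form, which is exactly when l'Hôpital applies. Known elementary limits would finish this too — the rule just bypasses the case analysis.


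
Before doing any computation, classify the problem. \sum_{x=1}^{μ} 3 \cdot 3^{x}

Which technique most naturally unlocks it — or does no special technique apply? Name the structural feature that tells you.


Technique: the geometric series formula — the ratio of consecutive terms is the constant 3, independent of the index — a geometric sum.


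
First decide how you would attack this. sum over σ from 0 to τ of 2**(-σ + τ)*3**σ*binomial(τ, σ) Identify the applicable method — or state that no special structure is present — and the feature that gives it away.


Best approach: the binomial theorem — the summand is term σ of a binomial expansion in 3 and 2; the whole sum is a single power.


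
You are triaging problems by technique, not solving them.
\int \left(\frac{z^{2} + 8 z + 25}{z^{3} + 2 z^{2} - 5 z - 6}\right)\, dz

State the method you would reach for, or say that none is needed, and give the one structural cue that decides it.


Best approach: partial fractions — rational integrand, reducible denominator z^{3} + 2 z^{2} - 5 z - 6: decompose first, integrate second.


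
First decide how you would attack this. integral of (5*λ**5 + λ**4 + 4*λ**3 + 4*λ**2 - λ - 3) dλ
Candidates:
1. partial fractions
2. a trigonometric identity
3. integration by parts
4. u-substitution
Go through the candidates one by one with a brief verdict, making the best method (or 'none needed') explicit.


Method: no special technique — the integrand is a sum of constant multiples of powers of λ — integrate term by term.
- partial fractions — there is no rational-function structure to decompose.
- a trigonometric identity: no sine or cosine appears, so there is nothing for a trigonometric identity to act on.
- integration by parts — splitting off a factor buys nothing — the integrand integrates directly without parts.
- u-substitution — any workable substitution here is cosmetic — the integrand is already in directly integrable form.


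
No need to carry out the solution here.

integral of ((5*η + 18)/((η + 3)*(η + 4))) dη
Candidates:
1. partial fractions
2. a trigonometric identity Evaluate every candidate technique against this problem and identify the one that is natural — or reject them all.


Verdict: partial fractions — a proper rational integrand whose denominator splits into simpler factors — decompose into partial fractions first.
- partial fractions — applicable, and directly so.
- a trigonometric identity: no sine or cosine appears, so there is nothing for a trigonometric identity to act on.


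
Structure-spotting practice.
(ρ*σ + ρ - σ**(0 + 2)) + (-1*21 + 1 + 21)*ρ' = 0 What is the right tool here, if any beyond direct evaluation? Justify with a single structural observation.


Technique: a linear integrating factor — the unknown enters only to the first power against a nonzero forcing term — the integrating-factor template applies directly.


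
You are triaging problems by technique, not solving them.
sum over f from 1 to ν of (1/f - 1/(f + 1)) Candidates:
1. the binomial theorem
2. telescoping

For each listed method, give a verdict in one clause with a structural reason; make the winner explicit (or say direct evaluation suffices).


Diagnosis: telescoping — difference-of-shifts structure (each term adds 1/f, then subtracts its one-index-advanced value, which the following term adds back) leaves only the first and last pieces standing.
- the binomial theorem: there is no pair of bases whose matched powers would reassemble into a single binomial power.
- telescoping — a fit — the right tool for this form.


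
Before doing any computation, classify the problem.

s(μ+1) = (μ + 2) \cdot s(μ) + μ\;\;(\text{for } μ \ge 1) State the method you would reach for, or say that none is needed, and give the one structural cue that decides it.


Diagnosis: a summation factor — because the multiplier μ + 2 is index-dependent, divide through by its running product and sum the resulting differences.


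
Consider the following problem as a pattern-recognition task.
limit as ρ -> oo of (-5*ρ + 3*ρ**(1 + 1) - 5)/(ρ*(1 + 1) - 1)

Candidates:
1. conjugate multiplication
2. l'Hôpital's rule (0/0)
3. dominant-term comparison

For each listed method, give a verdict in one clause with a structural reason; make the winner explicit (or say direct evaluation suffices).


Verdict: dominant-term comparison — divide by the highest power of ρ present: lower-order terms vanish and the dominant ratio remains.
- conjugate multiplication: there is no infinity-minus-infinity radical difference to rationalize.
- l'Hôpital's rule (0/0) — viewed as a single quotient this runs to ∞/∞, not the 0/0 clash this candidate addresses; an at-infinity variant of the rule would resolve it, but comparing leading growth reads the answer without differentiating.
- dominant-term comparison — applicable, and directly so.


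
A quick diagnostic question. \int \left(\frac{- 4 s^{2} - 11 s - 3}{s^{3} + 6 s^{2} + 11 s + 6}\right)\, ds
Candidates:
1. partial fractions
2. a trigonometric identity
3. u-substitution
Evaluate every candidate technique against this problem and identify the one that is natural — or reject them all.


Diagnosis: partial fractions — a proper rational integrand whose denominator splits into simpler factors — decompose into partial fractions first.
- partial fractions — a fit — the right tool for this form.
- a trigonometric identity: no sine or cosine appears, so there is nothing for a trigonometric identity to act on.
- u-substitution — no subexpression of the integrand pairs with its own derivative as a factor — individual terms may offer their own substitutions, but any change of variable covering the whole integral would have to be constructed from outside the expression.


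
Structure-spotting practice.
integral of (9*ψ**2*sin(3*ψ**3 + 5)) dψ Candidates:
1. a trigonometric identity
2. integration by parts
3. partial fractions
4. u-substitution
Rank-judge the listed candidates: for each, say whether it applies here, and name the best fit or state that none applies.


Method: u-substitution — set u = 3*ψ**3 + 5: a constant multiple of its derivative, namely 9*ψ**2, is present as a factor once the integrand is collected, so the du is sitting there waiting.
- a trigonometric identity: no identity rewrites this into an easier trigonometric form.
- integration by parts — the non-polynomial partner is not one of the parts kernels — exp, sine, or cosine with a degree-1 argument, or a logarithm.
- partial fractions: the expression is not a ratio of polynomials that decomposes further.
- u-substitution: applies; the problem has the shape this method handles.


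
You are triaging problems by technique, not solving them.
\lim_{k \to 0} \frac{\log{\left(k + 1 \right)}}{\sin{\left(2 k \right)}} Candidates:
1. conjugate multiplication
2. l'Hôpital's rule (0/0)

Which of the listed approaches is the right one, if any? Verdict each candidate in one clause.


Technique: l'Hôpital's rule (0/0) — numerator and denominator both vanish at 0 — a genuine 0/0 form, which is exactly when l'Hôpital applies. A first-order expansion at the point is an equally standard path; the rule packages it.
- conjugate multiplication — rationalization has no target — no divergent radical difference appears.
- l'Hôpital's rule (0/0) — yes, a natural case for it.


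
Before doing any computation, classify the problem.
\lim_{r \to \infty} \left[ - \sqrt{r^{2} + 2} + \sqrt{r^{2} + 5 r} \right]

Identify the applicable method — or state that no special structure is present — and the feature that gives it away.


Technique: conjugate multiplication — both pieces blow up but their difference is finite; the conjugate trick rationalizes \sqrt{r^{2} + 5 r} - \sqrt{r^{2} + 2}.


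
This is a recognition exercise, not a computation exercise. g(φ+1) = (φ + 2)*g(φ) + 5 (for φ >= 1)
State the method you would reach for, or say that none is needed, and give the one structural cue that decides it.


Method: a summation factor — rescale the sequence by the product of the weights φ + 2 so far — the recurrence collapses to a plain running sum.


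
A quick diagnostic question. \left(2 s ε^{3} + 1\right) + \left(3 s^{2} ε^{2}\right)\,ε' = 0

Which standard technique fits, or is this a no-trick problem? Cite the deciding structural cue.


Diagnosis: the exact-equation method — the cross partial derivatives of 2 s ε^{3} + 1 and 3 s^{2} ε^{2} agree, so the left side is the total differential of one potential in s and ε.


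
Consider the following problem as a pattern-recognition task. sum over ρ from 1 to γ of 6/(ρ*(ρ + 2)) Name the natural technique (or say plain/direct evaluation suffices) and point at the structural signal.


Method: telescoping — 6/(ρ*(ρ + 2)) hides a difference of shifted reciprocals — decompose it and the middle of the sum vanishes.


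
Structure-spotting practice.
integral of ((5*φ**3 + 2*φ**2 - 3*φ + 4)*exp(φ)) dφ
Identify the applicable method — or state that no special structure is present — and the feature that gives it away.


Best approach: integration by parts — a polynomial 5*φ**3 + 2*φ**2 - 3*φ + 4 against the kernel exp(φ) is the signature bounded-ladder case for integration by parts.


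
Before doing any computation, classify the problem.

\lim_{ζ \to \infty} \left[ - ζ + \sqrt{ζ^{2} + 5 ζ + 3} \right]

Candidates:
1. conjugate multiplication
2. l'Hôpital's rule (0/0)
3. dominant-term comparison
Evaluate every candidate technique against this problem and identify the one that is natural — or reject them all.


Verdict: conjugate multiplication — an infinity-minus-infinity difference with a surviving radical — multiply by the conjugate to cancel the divergence.
- conjugate multiplication: a fit — the right tool for this form.
- l'Hôpital's rule (0/0) — no quotient structure at all: the clash is ∞ minus ∞, which rationalizing converts into a tractable ratio.
- dominant-term comparison: leading-power comparison does not apply to this form.


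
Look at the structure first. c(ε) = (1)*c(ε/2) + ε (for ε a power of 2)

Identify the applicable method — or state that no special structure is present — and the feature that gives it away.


Verdict: the master substitution — divide-the-index recursion (ε/2 inside the call) straightens out once the index is rewritten as 2^m.


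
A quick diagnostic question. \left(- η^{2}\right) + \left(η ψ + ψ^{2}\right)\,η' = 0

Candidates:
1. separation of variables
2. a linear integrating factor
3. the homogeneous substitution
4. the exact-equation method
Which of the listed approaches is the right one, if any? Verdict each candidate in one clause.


Technique: the homogeneous substitution — solved for the derivative, the right side is unchanged under scaling ψ and η together — it depends only on the ratio η/ψ, so substitute a single ratio variable. Suitably rearranged — at times with the variables' roles exchanged — this doubles as a Bernoulli equation; the homogeneous reading needs no such setup.
- separation of variables: no algebra isolates the independent variable on one side and the unknown on the other.
- a linear integrating factor — a nonlinear term in the unknown puts this outside the integrating-factor template.
- the homogeneous substitution — yes — fits the structure here.
- the exact-equation method — the cross partial derivatives disagree, so no single potential exists.


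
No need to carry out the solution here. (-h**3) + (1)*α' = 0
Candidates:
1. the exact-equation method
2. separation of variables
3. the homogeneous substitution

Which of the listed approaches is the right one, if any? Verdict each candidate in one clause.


Technique: no special technique — with α absent the equation is not coupled at all: direct integration in h.
- the exact-equation method — the unknown never enters the equation — exactness holds emptily, with nothing for the method to add.
- separation of variables: with no unknown in the slope, separating variables is a formality — the equation integrates directly.
- the homogeneous substitution: the slope does not depend on the ratio of the variables alone.


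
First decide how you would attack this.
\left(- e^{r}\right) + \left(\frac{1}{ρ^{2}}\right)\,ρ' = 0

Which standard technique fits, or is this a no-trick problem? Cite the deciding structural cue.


Method: separation of variables — one side of the product carries the independent variable, the other the unknown — the textbook separation shape. One could also solve this as an exact equation; with each coefficient in its own variable, separating is the same work with fewer steps.


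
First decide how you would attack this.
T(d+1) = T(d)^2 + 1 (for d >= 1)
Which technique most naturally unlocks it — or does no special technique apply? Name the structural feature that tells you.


Best approach: no special technique — the unknown enters the rule nonlinearly, not as a weighted sum — no linear method is even well-posed.


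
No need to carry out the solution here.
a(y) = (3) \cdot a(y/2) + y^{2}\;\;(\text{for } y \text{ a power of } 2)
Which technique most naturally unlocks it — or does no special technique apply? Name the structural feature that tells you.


Method: the master substitution — the argument shrinks by the factor 2, so measure the index on a logarithmic scale and the recursion becomes a shift.


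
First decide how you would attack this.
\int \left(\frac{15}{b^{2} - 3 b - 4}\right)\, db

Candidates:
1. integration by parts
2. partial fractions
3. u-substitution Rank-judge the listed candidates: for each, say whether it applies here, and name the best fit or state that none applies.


Method: partial fractions — a proper rational integrand whose denominator splits into simpler factors — decompose into partial fractions first.
- integration by parts — the integrand does not split as a nonconstant polynomial times an exp, sine, cosine of a linear argument, or logarithm — no polynomial-kernel parts product to differentiate one side of.
- partial fractions — yes — fits the structure here.
- u-substitution: no subexpression of the integrand pairs with its own derivative as a factor — individual terms may offer their own substitutions, but any change of variable covering the whole integral would have to be constructed from outside the expression.


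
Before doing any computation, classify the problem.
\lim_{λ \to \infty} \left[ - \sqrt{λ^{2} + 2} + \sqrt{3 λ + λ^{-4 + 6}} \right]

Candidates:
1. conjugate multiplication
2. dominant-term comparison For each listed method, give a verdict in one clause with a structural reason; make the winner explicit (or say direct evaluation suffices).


Technique: conjugate multiplication — \sqrt{3 λ + λ^{-4 + 6}} and \sqrt{λ^{2} + 2} both blow up, but their difference is tame once the conjugate rationalizes it.
- conjugate multiplication: yes — fits the structure here.
- dominant-term comparison: leading-power comparison does not apply to this form.


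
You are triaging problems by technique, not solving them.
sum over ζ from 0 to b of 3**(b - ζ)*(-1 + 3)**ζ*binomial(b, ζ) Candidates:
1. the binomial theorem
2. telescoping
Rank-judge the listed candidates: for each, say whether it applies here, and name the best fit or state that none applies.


Method: the binomial theorem — binomial(b, ζ) weighting matched powers of (-1 + 3) and 3 is the expanded form of ((-1 + 3) + 3)^b — fold it back up.
- the binomial theorem: a fit — the right tool for this form.
- telescoping: the terms as presented offer no neighboring cancellation — a telescoping rewrite may exist, but the displayed structure does not hand one over.


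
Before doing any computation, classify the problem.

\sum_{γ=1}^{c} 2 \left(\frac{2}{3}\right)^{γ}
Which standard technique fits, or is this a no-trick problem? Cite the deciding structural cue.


Technique: the geometric series formula — check a ratio of consecutive terms: it is \frac{2}{3}, independent of the index, so the geometric formula closes the sum.


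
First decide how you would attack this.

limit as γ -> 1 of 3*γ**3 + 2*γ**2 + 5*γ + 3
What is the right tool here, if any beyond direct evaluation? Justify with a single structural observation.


Diagnosis: no special technique — no zero denominators, no indeterminate clash at 1 — substitute and read off the value.


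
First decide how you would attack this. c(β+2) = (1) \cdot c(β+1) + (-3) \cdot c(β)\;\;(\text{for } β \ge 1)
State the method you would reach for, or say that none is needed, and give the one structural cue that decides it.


Diagnosis: the characteristic-root method — linear, homogeneous, constant coefficients: solutions of the form r^β exist — find the roots of the characteristic polynomial.


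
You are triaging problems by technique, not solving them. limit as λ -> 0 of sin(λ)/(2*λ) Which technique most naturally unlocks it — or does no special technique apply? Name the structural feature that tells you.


Best approach: l'Hôpital's rule (0/0) — plug in 0: top and bottom both hit zero, so differentiate each and retry. One could equally expand both pieces locally and compare leading terms; the rule does that in one stroke.


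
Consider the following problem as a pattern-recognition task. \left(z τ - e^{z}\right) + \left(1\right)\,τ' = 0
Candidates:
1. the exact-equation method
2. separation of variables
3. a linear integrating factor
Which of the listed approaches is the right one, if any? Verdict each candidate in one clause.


Verdict: a linear integrating factor — the equation is linear in τ with coefficient z; multiplying by the integrating factor exp(∫z) makes the left side a perfect derivative.
- the exact-equation method: exactness fails on the nose — the mixed partials do not match.
- separation of variables: no algebra isolates the independent variable on one side and the unknown on the other.
- a linear integrating factor: applies; the problem has the shape this method handles.


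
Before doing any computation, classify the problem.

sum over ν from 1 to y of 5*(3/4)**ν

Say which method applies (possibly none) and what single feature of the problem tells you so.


Best approach: the geometric series formula — the ratio of consecutive terms is the constant 3/4, independent of the index — a geometric sum.


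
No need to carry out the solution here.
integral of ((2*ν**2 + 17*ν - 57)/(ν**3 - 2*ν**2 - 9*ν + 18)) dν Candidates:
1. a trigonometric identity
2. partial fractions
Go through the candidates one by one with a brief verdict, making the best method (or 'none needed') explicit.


Verdict: partial fractions — a proper rational integrand whose denominator splits into simpler factors — decompose into partial fractions first.
- a trigonometric identity: with no trigonometric functions present, identity rewriting has no target.
- partial fractions — yes — fits the structure here.


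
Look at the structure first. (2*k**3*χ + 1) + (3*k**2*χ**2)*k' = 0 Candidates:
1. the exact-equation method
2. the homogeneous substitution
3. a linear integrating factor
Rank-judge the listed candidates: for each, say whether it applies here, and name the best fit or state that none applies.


Best approach: the exact-equation method — the cross partial derivatives of 2*k**3*χ + 1 and 3*k**2*χ**2 agree, so the left side is the total differential of one potential in χ and k.
- the exact-equation method — yes — fits the structure here.
- the homogeneous substitution: the ratio of the variables does not determine the slope.
- a linear integrating factor — the unknown enters nonlinearly (through a power, a denominator, or a transcendental function), which the linear integrating-factor recipe cannot absorb as-is — any repair would come from a preliminary substitution, not the factor.


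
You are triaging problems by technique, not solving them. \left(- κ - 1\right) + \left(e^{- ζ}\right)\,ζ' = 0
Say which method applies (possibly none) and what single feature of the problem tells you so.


Technique: separation of variables — all dependence on the two variables factors apart, the defining separable shape. The equation is exact as it stands too — a potential function exists — though separation reads the split structure directly.


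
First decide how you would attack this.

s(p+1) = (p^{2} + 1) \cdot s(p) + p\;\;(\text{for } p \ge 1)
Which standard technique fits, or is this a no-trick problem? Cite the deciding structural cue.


Diagnosis: a summation factor — with the index-dependent coefficient p^{2} + 1, dividing by the cumulative product turns the left side into a pure difference.


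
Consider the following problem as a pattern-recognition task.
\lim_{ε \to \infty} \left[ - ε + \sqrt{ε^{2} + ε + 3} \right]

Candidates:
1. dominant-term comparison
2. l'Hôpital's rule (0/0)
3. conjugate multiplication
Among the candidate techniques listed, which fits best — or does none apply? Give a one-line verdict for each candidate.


Best approach: conjugate multiplication — neither \sqrt{ε^{2} + ε + 3} nor ε converges alone, so rewrite their difference as a conjugate-rationalized quotient first.
- dominant-term comparison: leading-power comparison does not apply to this form.
- l'Hôpital's rule (0/0): the expression is a difference driving to ∞ − ∞, not a 0/0 quotient — there is no ratio for the rule to differentiate.
- conjugate multiplication: applies; the problem has the shape this method handles.


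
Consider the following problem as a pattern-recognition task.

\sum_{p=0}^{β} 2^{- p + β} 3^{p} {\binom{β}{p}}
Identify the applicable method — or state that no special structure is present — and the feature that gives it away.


Technique: the binomial theorem — terms weighting {\binom{β}{p}} against matched powers of 3 and 2 reassemble into (3 + 2)^β by the binomial theorem.


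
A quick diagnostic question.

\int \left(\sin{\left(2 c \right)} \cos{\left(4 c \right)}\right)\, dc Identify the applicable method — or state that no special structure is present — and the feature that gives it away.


Diagnosis: a trigonometric identity — apply product-to-sum to \sin{\left(2 c \right)} \cos{\left(4 c \right)}: two clean single-angle terms replace one awkward product.


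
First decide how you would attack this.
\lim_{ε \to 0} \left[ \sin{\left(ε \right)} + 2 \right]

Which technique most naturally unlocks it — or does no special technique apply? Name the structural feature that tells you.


Verdict: no special technique — the function is continuous at 0; evaluation is itself the limit, no machinery required.


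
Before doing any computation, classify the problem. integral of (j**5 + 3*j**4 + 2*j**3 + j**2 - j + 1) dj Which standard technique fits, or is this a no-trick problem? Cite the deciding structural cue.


Diagnosis: no special technique — every term is a constant multiple of a power of j; term-wise power-rule integration needs no preliminary transformation.


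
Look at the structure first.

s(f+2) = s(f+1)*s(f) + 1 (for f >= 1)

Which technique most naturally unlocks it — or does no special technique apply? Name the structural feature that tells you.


Best approach: no special technique — each new value is a nonlinear function of earlier ones — scaling arguments and superposition both fail.


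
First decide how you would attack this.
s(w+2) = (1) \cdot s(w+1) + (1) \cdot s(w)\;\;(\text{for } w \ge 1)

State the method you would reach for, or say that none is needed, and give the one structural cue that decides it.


Technique: the characteristic-root method — no index-dependence in the weights and nothing inhomogeneous: classic characteristic-equation setup.


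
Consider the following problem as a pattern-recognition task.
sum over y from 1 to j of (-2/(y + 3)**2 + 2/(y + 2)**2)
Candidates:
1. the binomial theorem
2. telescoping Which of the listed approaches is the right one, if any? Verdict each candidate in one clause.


Verdict: telescoping — write out three consecutive terms and watch the interior cancel: the advanced copy one term subtracts reappears as the very next term's leading piece, pair after pair.
- the binomial theorem: the summand does not match any term pattern of an expanded binomial power.
- telescoping: applies; the problem has the shape this method handles.


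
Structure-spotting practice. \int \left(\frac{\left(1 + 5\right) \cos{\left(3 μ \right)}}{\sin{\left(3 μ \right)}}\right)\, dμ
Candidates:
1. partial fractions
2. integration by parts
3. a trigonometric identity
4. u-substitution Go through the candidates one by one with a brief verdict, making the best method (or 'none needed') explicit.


Best approach: u-substitution — collected, the integrand has one factor that is, up to a constant, the derivative of an inner expression the rest depends on — substitute for that inner expression.
- partial fractions — the expression is not a ratio of polynomials that decomposes further.
- integration by parts — the integrand does not split as a nonconstant polynomial times an exp, sine, cosine of a linear argument, or logarithm — no polynomial-kernel parts product to differentiate one side of.
- a trigonometric identity — there is no trigonometric structure whose rewriting would simplify the integrand.
- u-substitution — applies; the problem has the shape this method handles.


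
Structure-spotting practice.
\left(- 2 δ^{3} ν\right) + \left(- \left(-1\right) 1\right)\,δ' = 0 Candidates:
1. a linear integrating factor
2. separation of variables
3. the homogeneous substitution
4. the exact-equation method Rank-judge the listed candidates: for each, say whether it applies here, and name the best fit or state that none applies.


Technique: separation of variables — solved for the derivative, the right side splits multiplicatively into a function of each variable alone — divide and integrate each side.
- a linear integrating factor — a nonlinear term in the unknown puts this outside the integrating-factor template.
- separation of variables — yes — fits the structure here.
- the homogeneous substitution — solved for the derivative, the right side changes under joint scaling of the two variables.
- the exact-equation method: exactness fails on the nose — the mixed partials do not match.


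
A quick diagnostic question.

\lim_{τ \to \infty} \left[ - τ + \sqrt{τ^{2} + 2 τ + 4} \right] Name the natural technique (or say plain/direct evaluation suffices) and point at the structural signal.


Method: conjugate multiplication — the difference \sqrt{τ^{2} + 2 τ + 4} - τ is an ∞ − ∞ stalemate; its conjugate partner breaks the tie.


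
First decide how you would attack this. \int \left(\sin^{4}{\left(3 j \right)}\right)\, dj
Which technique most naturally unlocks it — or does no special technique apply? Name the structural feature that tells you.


Best approach: a trigonometric identity — reduce \sin^{4}{\left(3 j \right)} with the power-reduction formula and the integral becomes first-degree trigonometry.


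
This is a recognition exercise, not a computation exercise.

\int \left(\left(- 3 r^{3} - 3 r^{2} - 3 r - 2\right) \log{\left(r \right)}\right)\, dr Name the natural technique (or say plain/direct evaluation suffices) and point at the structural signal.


Best approach: integration by parts — \log{\left(r \right)} blocks direct integration but differentiates to something rational — parts with the polynomial factor - 3 r^{3} - 3 r^{2} - 3 r - 2 as dv.


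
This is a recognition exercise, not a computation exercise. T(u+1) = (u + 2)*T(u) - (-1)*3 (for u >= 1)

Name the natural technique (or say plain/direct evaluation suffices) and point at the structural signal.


Diagnosis: a summation factor — rescale the sequence by the product of the weights u + 2 so far — the recurrence collapses to a plain running sum.


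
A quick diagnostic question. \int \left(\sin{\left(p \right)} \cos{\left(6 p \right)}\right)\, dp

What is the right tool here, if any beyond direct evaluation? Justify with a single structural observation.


Best approach: a trigonometric identity — two sinusoids at different rates multiply in \sin{\left(p \right)} \cos{\left(6 p \right)}; the product-to-sum identity uncouples them.


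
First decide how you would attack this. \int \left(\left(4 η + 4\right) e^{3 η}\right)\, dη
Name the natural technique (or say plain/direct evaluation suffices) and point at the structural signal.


Best approach: integration by parts — 4 η + 4 dies after finitely many derivatives while e^{3 η} cycles under integration — the tabular/parts setup.


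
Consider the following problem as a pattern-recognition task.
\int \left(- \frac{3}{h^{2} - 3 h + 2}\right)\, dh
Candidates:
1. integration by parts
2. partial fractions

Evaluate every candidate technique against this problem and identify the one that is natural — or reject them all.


Method: partial fractions — a proper rational integrand whose denominator splits into simpler factors — decompose into partial fractions first.
- integration by parts — the integrand does not split as a nonconstant polynomial times an exp, sine, cosine of a linear argument, or logarithm — no polynomial-kernel parts product to differentiate one side of.
- partial fractions — applicable, and directly so.


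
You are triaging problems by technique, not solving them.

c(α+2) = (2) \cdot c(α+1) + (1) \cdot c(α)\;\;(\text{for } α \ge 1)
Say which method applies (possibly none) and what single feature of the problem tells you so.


Method: the characteristic-root method — this is the constant-coefficient homogeneous case — the whole solution in α reduces to a polynomial's roots.


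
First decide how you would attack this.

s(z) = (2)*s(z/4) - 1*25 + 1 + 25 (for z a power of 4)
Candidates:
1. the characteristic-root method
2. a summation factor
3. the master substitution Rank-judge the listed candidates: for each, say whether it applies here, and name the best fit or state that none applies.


Technique: the master substitution — treat m = log base 4 of z as the new clock: one recursion step advances m by one while z scales by 4.
- the characteristic-root method: the recursion divides its index rather than shifting it — outside the constant-shift family the root method covers.
- a summation factor — the recursion divides its index rather than shifting it — there is no previous-term chain for a summation factor to telescope.
- the master substitution: a fit — the right tool for this form.


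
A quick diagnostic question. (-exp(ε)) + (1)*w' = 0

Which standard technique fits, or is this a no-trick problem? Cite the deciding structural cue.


Method: no special technique — with w absent the equation is not coupled at all: direct integration in ε.


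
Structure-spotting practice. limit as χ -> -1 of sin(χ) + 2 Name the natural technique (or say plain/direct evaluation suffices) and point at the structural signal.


Technique: no special technique — the expression is continuous at -1 — substitute and evaluate; no indeterminate form appears.


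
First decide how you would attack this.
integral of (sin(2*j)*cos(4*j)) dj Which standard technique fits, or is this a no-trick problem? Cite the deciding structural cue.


Diagnosis: a trigonometric identity — two sinusoids at different rates multiply in sin(2*j)*cos(4*j); the product-to-sum identity uncouples them.


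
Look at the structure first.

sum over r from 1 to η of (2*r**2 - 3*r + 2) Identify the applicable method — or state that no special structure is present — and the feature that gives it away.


Diagnosis: no special technique — recognize the absence of structure: constant-multiple powers of r summed plainly, no special method required.


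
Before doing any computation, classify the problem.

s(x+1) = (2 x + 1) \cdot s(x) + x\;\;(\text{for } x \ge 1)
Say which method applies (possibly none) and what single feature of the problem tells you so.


Best approach: a summation factor — first-order, linear, moving coefficient 2 x + 1: the discrete analogue of an integrating factor handles it.


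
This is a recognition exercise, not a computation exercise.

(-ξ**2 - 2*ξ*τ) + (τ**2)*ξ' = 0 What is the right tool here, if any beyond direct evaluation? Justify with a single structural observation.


Verdict: the homogeneous substitution — the slope's numerator and denominator share total degree; set v = ξ/τ and the equation drops to separable form. This doubles as a Bernoulli equation in the unknown as written; the homogeneous route needs no setup at all.


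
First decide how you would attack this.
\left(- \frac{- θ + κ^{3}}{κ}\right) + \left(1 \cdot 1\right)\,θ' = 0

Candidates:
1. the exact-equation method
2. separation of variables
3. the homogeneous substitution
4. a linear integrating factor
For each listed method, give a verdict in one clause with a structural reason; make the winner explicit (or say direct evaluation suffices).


Best approach: a linear integrating factor — the unknown enters only to the first power against a nonzero forcing term — the integrating-factor template applies directly.
- the exact-equation method: the mixed partial derivatives differ, so the left side is not a total differential.
- separation of variables — no algebra isolates the independent variable on one side and the unknown on the other.
- the homogeneous substitution: the ratio substitution does not collapse this equation.
- a linear integrating factor — yes — fits the structure here.


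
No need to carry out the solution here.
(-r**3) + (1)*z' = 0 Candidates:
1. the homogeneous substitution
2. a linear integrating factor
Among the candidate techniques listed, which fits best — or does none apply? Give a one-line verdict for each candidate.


Best approach: no special technique — with z absent the equation is not coupled at all: direct integration in r.
- the homogeneous substitution — rescaling both variables together changes the slope, so no ratio substitution collapses it.
- a linear integrating factor — with the unknown absent the integrating factor is a formality; direct integration is the working structure.


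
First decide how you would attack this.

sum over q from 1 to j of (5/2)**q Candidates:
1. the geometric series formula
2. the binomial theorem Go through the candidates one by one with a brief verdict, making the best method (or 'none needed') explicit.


Technique: the geometric series formula — consecutive terms stand in a fixed index-free ratio — the geometric sum formula closes it.
- the geometric series formula: a fit — the right tool for this form.
- the binomial theorem — no binomial coefficients pair up with complementary powers here.


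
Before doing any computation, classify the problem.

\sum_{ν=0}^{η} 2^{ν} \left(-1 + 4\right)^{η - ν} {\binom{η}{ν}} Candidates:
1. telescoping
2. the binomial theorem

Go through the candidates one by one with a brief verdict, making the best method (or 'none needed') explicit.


Diagnosis: the binomial theorem — terms weighting {\binom{η}{ν}} against matched powers of 2 and (-1 + 4) reassemble into (2 + (-1 + 4))^η by the binomial theorem.
- telescoping — the summand is not presented as a shifted difference — a telescoping rewrite may exist, but the displayed structure does not offer one.
- the binomial theorem: applies; the problem has the shape this method handles.


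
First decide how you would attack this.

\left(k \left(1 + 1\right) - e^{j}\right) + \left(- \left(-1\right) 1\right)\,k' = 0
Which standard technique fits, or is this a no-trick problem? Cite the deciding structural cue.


Method: a linear integrating factor — first power of k, nonzero forcing: the integrating-factor recipe applies verbatim with p = (1 + 1).


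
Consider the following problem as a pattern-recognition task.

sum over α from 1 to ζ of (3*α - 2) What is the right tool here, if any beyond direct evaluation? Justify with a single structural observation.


Best approach: no special technique — nothing telescopes and nothing is geometric; polynomial terms in α sum term by term.


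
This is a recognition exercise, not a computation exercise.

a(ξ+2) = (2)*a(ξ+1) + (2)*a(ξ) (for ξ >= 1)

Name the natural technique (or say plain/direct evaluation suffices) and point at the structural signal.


Diagnosis: the characteristic-root method — fixed numeric weights on consecutive terms and no forcing term added: the root method in its home territory.


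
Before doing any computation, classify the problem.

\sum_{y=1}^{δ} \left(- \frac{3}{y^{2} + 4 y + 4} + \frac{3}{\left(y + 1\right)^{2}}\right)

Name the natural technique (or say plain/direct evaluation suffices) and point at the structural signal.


Best approach: telescoping — the piece each term subtracts is \frac{3}{\left(y + 1\right)^{2}} advanced by one index, and it reappears with a plus sign leading the following term — the sum collapses to its boundary terms.


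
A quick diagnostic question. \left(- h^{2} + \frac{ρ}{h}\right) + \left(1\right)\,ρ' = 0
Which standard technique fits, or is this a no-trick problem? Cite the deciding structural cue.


Diagnosis: a linear integrating factor — linear in the unknown with genuine forcing: multiply through by the exponential of the integrated coefficient and the left side closes into one derivative.


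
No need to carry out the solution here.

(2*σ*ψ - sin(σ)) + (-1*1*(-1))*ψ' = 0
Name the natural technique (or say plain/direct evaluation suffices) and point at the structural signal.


Method: a linear integrating factor — the equation is linear in ψ with coefficient 2*σ; multiplying by the integrating factor exp(∫2*σ) makes the left side a perfect derivative.
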